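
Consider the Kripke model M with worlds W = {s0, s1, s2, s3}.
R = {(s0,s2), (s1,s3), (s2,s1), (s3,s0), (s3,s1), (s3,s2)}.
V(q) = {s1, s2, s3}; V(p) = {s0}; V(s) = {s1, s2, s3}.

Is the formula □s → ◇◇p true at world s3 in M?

Yes

At s3: □s is false, ◇◇p is false, so □s → ◇◇p is true.
  At s3: □s requires s at every successor {s0, s1, s2}.
    s fails at s0, so □s is false at s3.
  At s3: ◇◇p requires ◇p at some successor in {s0, s1, s2}.
    At s0: ◇p is false.
    At s1: ◇p is false.
    At s2: ◇p is false.
  So ◇◇p is false at s3.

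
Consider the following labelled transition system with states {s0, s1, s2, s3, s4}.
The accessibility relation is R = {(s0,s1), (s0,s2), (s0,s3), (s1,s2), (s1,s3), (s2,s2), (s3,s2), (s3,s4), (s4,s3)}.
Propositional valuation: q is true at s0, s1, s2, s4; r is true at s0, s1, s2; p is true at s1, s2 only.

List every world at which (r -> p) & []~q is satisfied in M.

Let φ = (r -> p) & []~q. Evaluate φ at each world:
  s0 (successors {s1, s2, s3}): φ is false.
  s1 (successors {s2, s3}): φ is false.
  s2 (successors {s2}): φ is false.
  s3 (successors {s2, s4}): φ is false.
  s4 (successors {s3}): φ is true.
For instance, at s1:
  At s1: r -> p is true, []~q is false, so (r -> p) & []~q is false.
    At s1: []~q requires ~q at every successor {s2, s3}.
      ~q fails at s2, so []~q is false at s1.
Satisfying worlds: {s4}

s4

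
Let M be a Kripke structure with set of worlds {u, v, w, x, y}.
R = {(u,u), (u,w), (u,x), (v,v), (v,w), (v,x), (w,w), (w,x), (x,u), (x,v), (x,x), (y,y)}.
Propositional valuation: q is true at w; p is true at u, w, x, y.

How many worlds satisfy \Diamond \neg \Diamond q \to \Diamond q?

Let φ = \Diamond \neg \Diamond q \to \Diamond q. Evaluate φ at each world:
  u (successors {u, w, x}): φ is true.
  v (successors {v, w, x}): φ is true.
  w (successors {w, x}): φ is true.
  x (successors {u, v, x}): φ is false.
  y (successors {y}): φ is false.
For instance, at w:
  At w: \Diamond \neg \Diamond q is true, \Diamond q is true, so \Diamond \neg \Diamond q \to \Diamond q is true.
    At w: \Diamond \neg \Diamond q requires \neg \Diamond q at some successor in {w, x}.
      \neg \Diamond q holds at x, so \Diamond \neg \Diamond q is true at w.
    At w: \Diamond q requires q at some successor in {w, x}.
      q holds at w, so \Diamond q is true at w.
Satisfying worlds: {u, v, w}

3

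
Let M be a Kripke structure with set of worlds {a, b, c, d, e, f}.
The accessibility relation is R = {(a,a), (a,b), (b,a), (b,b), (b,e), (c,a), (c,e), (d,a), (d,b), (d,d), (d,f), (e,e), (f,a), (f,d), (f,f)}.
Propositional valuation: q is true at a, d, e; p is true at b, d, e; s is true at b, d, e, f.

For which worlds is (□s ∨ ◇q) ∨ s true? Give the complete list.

Let φ = (□s ∨ ◇q) ∨ s. Evaluate φ at each world:
  a (successors {a, b}): φ is true.
  b (successors {a, b, e}): φ is true.
  c (successors {a, e}): φ is true.
  d (successors {a, b, d, f}): φ is true.
  e (successors {e}): φ is true.
  f (successors {a, d, f}): φ is true.
For instance, at d:
  At d: □s ∨ ◇q is true, s is true, so (□s ∨ ◇q) ∨ s is true.
    At d: □s is false, ◇q is true, so □s ∨ ◇q is true.
      At d: □s requires s at every successor {a, b, d, f}.
        s fails at a, so □s is false at d.
      At d: ◇q requires q at some successor in {a, b, d, f}.
        q holds at a, so ◇q is true at d.
Satisfying worlds: {a, b, c, d, e, f}

a, b, c, d, e, f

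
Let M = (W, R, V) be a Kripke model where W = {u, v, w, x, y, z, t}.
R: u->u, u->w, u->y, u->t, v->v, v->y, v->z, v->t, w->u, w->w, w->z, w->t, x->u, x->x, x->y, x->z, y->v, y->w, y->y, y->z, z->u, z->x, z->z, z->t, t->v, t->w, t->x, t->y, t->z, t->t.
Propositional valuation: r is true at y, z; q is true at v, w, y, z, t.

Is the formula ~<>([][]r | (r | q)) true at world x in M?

No

Recall that []ψ holds at a world iff ψ holds at every accessible world, and <>ψ holds iff ψ holds at some accessible world.
At x: <>([][]r | (r | q)) is true, so ~<>([][]r | (r | q)) is false.
  At x: <>([][]r | (r | q)) requires [][]r | (r | q) at some successor in {u, x, y, z}.
    [][]r | (r | q) holds at y, so <>([][]r | (r | q)) is true at x.
      At y: [][]r is false, r | q is true, so [][]r | (r | q) is true.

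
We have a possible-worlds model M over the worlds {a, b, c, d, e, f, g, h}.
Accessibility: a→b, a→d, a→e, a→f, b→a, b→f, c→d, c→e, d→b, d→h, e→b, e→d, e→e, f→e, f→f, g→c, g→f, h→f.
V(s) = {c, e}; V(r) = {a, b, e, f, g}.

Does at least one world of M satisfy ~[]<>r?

No

Recall that []ψ holds at a world iff ψ holds at every accessible world, and <>ψ holds iff ψ holds at some accessible world.
Let φ = ~[]<>r. Evaluate φ at each world:
  a (successors {b, d, e, f}): φ is false.
  b (successors {a, f}): φ is false.
  c (successors {d, e}): φ is false.
  d (successors {b, h}): φ is false.
  e (successors {b, d, e}): φ is false.
  f (successors {e, f}): φ is false.
  g (successors {c, f}): φ is false.
  h (successors {f}): φ is false.
For instance, at f:
  At f: []<>r is true, so ~[]<>r is false.
    At f: []<>r requires <>r at every successor {e, f}.
      At e: <>r is true.
      At f: <>r is true.
    So []<>r is true at f.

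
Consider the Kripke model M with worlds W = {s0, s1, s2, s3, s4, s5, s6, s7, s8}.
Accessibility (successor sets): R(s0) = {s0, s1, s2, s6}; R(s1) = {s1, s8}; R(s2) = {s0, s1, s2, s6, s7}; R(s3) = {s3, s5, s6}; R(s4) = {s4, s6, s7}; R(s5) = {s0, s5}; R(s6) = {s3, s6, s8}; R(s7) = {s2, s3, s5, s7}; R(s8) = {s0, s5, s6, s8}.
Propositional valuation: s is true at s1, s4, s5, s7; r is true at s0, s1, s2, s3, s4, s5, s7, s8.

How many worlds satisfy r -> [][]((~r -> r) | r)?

1

Let φ = r -> [][]((~r -> r) | r). Evaluate φ at each world:
  s0 (successors {s0, s1, s2, s6}): φ is false.
  s1 (successors {s1, s8}): φ is false.
  s2 (successors {s0, s1, s2, s6, s7}): φ is false.
  s3 (successors {s3, s5, s6}): φ is false.
  s4 (successors {s4, s6, s7}): φ is false.
  s5 (successors {s0, s5}): φ is false.
  s6 (successors {s3, s6, s8}): φ is true.
  s7 (successors {s2, s3, s5, s7}): φ is false.
  s8 (successors {s0, s5, s6, s8}): φ is false.
For instance, at s3:
  At s3: r is true, [][]((~r -> r) | r) is false, so r -> [][]((~r -> r) | r) is false.
    At s3: [][]((~r -> r) | r) requires []((~r -> r) | r) at every successor {s3, s5, s6}.
      []((~r -> r) | r) fails at s3, so [][]((~r -> r) | r) is false at s3.
Satisfying worlds: {s6}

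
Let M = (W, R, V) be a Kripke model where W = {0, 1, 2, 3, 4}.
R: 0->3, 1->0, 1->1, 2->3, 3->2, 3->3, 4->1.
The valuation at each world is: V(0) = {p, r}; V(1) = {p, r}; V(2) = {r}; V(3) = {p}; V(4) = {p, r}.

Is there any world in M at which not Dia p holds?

No

Let φ = not Dia p. Evaluate φ at each world:
  0 (successors {3}): φ is false.
  1 (successors {0, 1}): φ is false.
  2 (successors {3}): φ is false.
  3 (successors {2, 3}): φ is false.
  4 (successors {1}): φ is false.
For instance, at 1:
  At 1: Dia p is true, so not Dia p is false.
    At 1: Dia p requires p at some successor in {0, 1}.
      p holds at 0, so Dia p is true at 1.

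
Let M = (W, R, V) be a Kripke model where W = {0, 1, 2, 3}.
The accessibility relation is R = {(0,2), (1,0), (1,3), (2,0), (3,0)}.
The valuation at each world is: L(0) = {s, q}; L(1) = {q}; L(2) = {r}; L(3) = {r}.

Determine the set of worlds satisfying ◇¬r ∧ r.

2, 3

Let φ = ◇¬r ∧ r. Evaluate φ at each world:
  0 (successors {2}): φ is false.
  1 (successors {0, 3}): φ is false.
  2 (successors {0}): φ is true.
  3 (successors {0}): φ is true.
For instance, at 1:
  At 1: ◇¬r is true, r is false, so ◇¬r ∧ r is false.
    At 1: ◇¬r requires ¬r at some successor in {0, 3}.
      ¬r holds at 0, so ◇¬r is true at 1.
Satisfying worlds: {2, 3}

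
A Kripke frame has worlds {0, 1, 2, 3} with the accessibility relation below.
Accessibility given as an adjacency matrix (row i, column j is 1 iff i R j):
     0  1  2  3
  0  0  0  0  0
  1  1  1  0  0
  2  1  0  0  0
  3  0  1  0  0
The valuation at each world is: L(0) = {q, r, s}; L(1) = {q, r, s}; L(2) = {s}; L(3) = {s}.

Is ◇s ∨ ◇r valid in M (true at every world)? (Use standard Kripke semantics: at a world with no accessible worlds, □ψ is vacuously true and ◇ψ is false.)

Recall that ◇ψ holds at a world iff ψ holds at some accessible world.
Let φ = ◇s ∨ ◇r. Evaluate φ at each world:
  0 (successors ∅): φ is false.
  1 (successors {0, 1}): φ is true.
  2 (successors {0}): φ is true.
  3 (successors {1}): φ is true.
Detail at 0 (counterexample):
  At 0: ◇s is false, ◇r is false, so ◇s ∨ ◇r is false.
    At 0: no accessible worlds, so ◇s is false.
    At 0: no accessible worlds, so ◇r is false.

No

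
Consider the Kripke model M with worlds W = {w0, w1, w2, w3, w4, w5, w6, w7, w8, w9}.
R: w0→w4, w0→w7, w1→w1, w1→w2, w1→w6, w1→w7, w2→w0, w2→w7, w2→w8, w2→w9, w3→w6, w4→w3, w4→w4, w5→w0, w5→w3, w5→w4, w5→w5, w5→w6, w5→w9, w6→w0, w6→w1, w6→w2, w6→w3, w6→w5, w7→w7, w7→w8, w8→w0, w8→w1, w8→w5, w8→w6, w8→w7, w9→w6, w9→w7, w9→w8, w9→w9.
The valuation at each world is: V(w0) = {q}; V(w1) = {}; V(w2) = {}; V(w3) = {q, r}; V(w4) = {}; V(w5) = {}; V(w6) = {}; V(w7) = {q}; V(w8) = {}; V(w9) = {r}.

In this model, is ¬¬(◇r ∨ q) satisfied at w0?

At w0: ¬(◇r ∨ q) is false, so ¬¬(◇r ∨ q) is true.
  At w0: ◇r ∨ q is true, so ¬(◇r ∨ q) is false.
    At w0: ◇r is false, q is true, so ◇r ∨ q is true.
      At w0: ◇r requires r at some successor in {w4, w7}.
        At w4: r is false.
        At w7: r is false.
      So ◇r is false at w0.

Yes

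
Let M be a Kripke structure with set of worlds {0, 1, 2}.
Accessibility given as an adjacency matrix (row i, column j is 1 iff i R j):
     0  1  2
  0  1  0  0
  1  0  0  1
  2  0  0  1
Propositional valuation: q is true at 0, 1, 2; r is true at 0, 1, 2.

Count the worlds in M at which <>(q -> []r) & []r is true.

Recall that []ψ holds at a world iff ψ holds at every accessible world, and <>ψ holds iff ψ holds at some accessible world.
Let φ = <>(q -> []r) & []r. Evaluate φ at each world:
  0 (successors {0}): φ is true.
  1 (successors {2}): φ is true.
  2 (successors {2}): φ is true.
For instance, at 0:
  At 0: <>(q -> []r) is true, []r is true, so <>(q -> []r) & []r is true.
    At 0: <>(q -> []r) requires q -> []r at some successor in {0}.
      q -> []r holds at 0, so <>(q -> []r) is true at 0.
    At 0: []r requires r at every successor {0}.
      At 0: r is true.
    So []r is true at 0.
Satisfying worlds: {0, 1, 2}

3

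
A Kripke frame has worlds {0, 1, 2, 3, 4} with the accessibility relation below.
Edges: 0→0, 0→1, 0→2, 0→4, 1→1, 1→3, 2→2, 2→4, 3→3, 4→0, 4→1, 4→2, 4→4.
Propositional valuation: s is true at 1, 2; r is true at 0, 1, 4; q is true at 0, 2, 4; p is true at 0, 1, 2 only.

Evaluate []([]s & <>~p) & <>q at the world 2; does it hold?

No

At 2: []([]s & <>~p) is false, <>q is true, so []([]s & <>~p) & <>q is false.
  At 2: []([]s & <>~p) requires []s & <>~p at every successor {2, 4}.
    []s & <>~p fails at 2, so []([]s & <>~p) is false at 2.
      At 2: []s is false, <>~p is true, so []s & <>~p is false.
  At 2: <>q requires q at some successor in {2, 4}.
    q holds at 2, so <>q is true at 2.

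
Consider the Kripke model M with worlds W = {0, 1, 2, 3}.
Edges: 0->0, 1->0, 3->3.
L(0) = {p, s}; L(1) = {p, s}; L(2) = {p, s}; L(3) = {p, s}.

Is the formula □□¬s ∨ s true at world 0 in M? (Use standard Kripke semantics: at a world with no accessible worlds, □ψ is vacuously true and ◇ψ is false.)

Recall that □ψ holds at a world iff ψ holds at every accessible world, and ◇ψ holds iff ψ holds at some accessible world.
At 0: □□¬s is false, s is true, so □□¬s ∨ s is true.
  At 0: □□¬s requires □¬s at every successor {0}.
    □¬s fails at 0, so □□¬s is false at 0.
      At 0: □¬s requires ¬s at every successor {0}.
        ¬s fails at 0, so □¬s is false at 0.

Yes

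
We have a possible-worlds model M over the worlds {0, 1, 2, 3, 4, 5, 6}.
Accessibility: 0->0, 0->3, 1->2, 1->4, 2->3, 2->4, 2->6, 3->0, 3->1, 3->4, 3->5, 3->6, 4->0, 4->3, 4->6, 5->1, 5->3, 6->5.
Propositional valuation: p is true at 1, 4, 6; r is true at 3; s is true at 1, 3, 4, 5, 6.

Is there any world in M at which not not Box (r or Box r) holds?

Recall that Box ψ holds at a world iff ψ holds at every accessible world, and Dia ψ holds iff ψ holds at some accessible world.
Let φ = not not Box (r or Box r). Evaluate φ at each world:
  0 (successors {0, 3}): φ is false.
  1 (successors {2, 4}): φ is false.
  2 (successors {3, 4, 6}): φ is false.
  3 (successors {0, 1, 4, 5, 6}): φ is false.
  4 (successors {0, 3, 6}): φ is false.
  5 (successors {1, 3}): φ is false.
  6 (successors {5}): φ is false.
For instance, at 0:
  At 0: not Box (r or Box r) is true, so not not Box (r or Box r) is false.
    At 0: Box (r or Box r) is false, so not Box (r or Box r) is true.
      At 0: Box (r or Box r) requires r or Box r at every successor {0, 3}.
        r or Box r fails at 0, so Box (r or Box r) is false at 0.

No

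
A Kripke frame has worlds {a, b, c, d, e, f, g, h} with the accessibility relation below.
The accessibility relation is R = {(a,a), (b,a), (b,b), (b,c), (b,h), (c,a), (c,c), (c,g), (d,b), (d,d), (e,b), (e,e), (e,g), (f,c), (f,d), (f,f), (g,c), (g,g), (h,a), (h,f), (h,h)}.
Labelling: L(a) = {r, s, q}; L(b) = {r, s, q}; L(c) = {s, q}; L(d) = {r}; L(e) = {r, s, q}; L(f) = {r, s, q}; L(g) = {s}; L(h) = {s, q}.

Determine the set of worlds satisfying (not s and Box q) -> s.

Recall that Box ψ holds at a world iff ψ holds at every accessible world, and Dia ψ holds iff ψ holds at some accessible world.
Let φ = (not s and Box q) -> s. Evaluate φ at each world:
  a (successors {a}): φ is true.
  b (successors {a, b, c, h}): φ is true.
  c (successors {a, c, g}): φ is true.
  d (successors {b, d}): φ is true.
  e (successors {b, e, g}): φ is true.
  f (successors {c, d, f}): φ is true.
  g (successors {c, g}): φ is true.
  h (successors {a, f, h}): φ is true.
For instance, at g:
  At g: not s and Box q is false, s is true, so (not s and Box q) -> s is true.
    At g: not s is false, Box q is false, so not s and Box q is false.
      At g: Box q requires q at every successor {c, g}.
        q fails at g, so Box q is false at g.
Satisfying worlds: {a, b, c, d, e, f, g, h}

a, b, c, d, e, f, g, h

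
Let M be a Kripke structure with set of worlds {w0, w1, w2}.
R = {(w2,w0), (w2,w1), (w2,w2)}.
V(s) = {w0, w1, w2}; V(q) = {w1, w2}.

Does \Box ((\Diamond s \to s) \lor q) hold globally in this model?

Recall that \Box ψ holds at a world iff ψ holds at every accessible world, and \Diamond ψ holds iff ψ holds at some accessible world.
Let φ = \Box ((\Diamond s \to s) \lor q). Evaluate φ at each world:
  w0 (successors ∅): φ is true.
  w1 (successors ∅): φ is true.
  w2 (successors {w0, w1, w2}): φ is true.
For instance, at w2:
  At w2: \Box ((\Diamond s \to s) \lor q) requires (\Diamond s \to s) \lor q at every successor {w0, w1, w2}.
      At w0: \Diamond s \to s is true, q is false, so (\Diamond s \to s) \lor q is true.
      At w1: \Diamond s \to s is true, q is true, so (\Diamond s \to s) \lor q is true.
      At w2: \Diamond s \to s is true, q is true, so (\Diamond s \to s) \lor q is true.
  So \Box ((\Diamond s \to s) \lor q) is true at w2.

Yes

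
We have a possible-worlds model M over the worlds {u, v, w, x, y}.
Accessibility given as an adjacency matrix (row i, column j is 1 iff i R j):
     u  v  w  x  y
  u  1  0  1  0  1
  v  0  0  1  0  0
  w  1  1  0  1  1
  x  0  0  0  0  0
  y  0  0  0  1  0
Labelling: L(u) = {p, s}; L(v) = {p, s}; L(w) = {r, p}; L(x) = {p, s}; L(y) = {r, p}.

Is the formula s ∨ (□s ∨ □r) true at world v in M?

Yes

At v: s is true, □s ∨ □r is true, so s ∨ (□s ∨ □r) is true.
  At v: □s is false, □r is true, so □s ∨ □r is true.
    At v: □s requires s at every successor {w}.
      s fails at w, so □s is false at v.
    At v: □r requires r at every successor {w}.
      At w: r is true.
    So □r is true at v.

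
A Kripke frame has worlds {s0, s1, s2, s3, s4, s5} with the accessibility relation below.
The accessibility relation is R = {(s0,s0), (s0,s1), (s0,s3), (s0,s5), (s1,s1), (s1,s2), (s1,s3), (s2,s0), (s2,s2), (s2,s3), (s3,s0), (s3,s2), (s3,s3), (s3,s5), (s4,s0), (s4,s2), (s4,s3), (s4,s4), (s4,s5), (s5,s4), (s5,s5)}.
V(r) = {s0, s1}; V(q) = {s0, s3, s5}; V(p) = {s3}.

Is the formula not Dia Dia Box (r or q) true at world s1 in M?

At s1: Dia Dia Box (r or q) is true, so not Dia Dia Box (r or q) is false.
  At s1: Dia Dia Box (r or q) requires Dia Box (r or q) at some successor in {s1, s2, s3}.
    Dia Box (r or q) holds at s2, so Dia Dia Box (r or q) is true at s1.
      At s2: Dia Box (r or q) requires Box (r or q) at some successor in {s0, s2, s3}.
        Box (r or q) holds at s0, so Dia Box (r or q) is true at s2.

No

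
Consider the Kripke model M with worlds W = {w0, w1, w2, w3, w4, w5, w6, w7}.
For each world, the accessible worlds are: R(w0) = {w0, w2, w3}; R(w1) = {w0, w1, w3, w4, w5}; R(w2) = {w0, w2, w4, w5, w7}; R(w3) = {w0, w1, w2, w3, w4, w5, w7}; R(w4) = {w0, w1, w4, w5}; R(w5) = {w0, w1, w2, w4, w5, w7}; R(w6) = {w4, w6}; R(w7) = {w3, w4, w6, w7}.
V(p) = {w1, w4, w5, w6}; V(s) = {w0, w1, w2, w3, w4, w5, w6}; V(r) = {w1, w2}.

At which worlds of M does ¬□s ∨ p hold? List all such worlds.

Let φ = ¬□s ∨ p. Evaluate φ at each world:
  w0 (successors {w0, w2, w3}): φ is false.
  w1 (successors {w0, w1, w3, w4, w5}): φ is true.
  w2 (successors {w0, w2, w4, w5, w7}): φ is true.
  w3 (successors {w0, w1, w2, w3, w4, w5, w7}): φ is true.
  w4 (successors {w0, w1, w4, w5}): φ is true.
  w5 (successors {w0, w1, w2, w4, w5, w7}): φ is true.
  w6 (successors {w4, w6}): φ is true.
  w7 (successors {w3, w4, w6, w7}): φ is true.
For instance, at w1:
  At w1: ¬□s is false, p is true, so ¬□s ∨ p is true.
    At w1: □s is true, so ¬□s is false.
      At w1: □s requires s at every successor {w0, w1, w3, w4, w5}.
        At w0: s is true.
        At w1: s is true.
        At w3: s is true.
        At w4: s is true.
        At w5: s is true.
      So □s is true at w1.
Satisfying worlds: {w1, w2, w3, w4, w5, w6, w7}

w1, w2, w3, w4, w5, w6, w7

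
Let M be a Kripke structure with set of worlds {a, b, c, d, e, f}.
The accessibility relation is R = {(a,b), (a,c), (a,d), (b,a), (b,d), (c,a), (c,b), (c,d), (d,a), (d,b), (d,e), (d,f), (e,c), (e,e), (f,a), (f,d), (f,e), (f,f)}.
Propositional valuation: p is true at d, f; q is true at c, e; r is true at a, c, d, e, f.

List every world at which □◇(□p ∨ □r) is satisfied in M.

Recall that □ψ holds at a world iff ψ holds at every accessible world, and ◇ψ holds iff ψ holds at some accessible world.
Let φ = □◇(□p ∨ □r). Evaluate φ at each world:
  a (successors {b, c, d}): φ is false.
  b (successors {a, d}): φ is true.
  c (successors {a, b, d}): φ is false.
  d (successors {a, b, e, f}): φ is false.
  e (successors {c, e}): φ is true.
  f (successors {a, d, e, f}): φ is true.
For instance, at d:
  At d: □◇(□p ∨ □r) requires ◇(□p ∨ □r) at every successor {a, b, e, f}.
    ◇(□p ∨ □r) fails at b, so □◇(□p ∨ □r) is false at d.
      At b: ◇(□p ∨ □r) requires □p ∨ □r at some successor in {a, d}.
        At a: □p ∨ □r is false.
        At d: □p ∨ □r is false.
      So ◇(□p ∨ □r) is false at b.
Satisfying worlds: {b, e, f}

b, e, f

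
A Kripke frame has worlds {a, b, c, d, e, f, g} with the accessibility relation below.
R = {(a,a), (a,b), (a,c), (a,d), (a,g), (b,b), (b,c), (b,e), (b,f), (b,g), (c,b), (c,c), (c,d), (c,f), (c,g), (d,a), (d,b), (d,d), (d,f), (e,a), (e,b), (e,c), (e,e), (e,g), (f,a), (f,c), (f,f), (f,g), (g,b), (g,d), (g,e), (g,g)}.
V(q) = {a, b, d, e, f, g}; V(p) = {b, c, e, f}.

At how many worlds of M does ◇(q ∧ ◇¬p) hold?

Recall that ◇ψ holds at a world iff ψ holds at some accessible world.
Let φ = ◇(q ∧ ◇¬p). Evaluate φ at each world:
  a (successors {a, b, c, d, g}): φ is true.
  b (successors {b, c, e, f, g}): φ is true.
  c (successors {b, c, d, f, g}): φ is true.
  d (successors {a, b, d, f}): φ is true.
  e (successors {a, b, c, e, g}): φ is true.
  f (successors {a, c, f, g}): φ is true.
  g (successors {b, d, e, g}): φ is true.
For instance, at b:
  At b: ◇(q ∧ ◇¬p) requires q ∧ ◇¬p at some successor in {b, c, e, f, g}.
    q ∧ ◇¬p holds at b, so ◇(q ∧ ◇¬p) is true at b.
      At b: q is true, ◇¬p is true, so q ∧ ◇¬p is true.
Satisfying worlds: {a, b, c, d, e, f, g}

7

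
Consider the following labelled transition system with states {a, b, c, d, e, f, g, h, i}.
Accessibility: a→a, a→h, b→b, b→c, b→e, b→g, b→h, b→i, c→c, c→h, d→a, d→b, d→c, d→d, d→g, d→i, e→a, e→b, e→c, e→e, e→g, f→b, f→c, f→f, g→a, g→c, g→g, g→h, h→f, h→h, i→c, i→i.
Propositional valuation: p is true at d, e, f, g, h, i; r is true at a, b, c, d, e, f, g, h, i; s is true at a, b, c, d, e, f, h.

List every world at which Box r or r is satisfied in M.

Let φ = Box r or r. Evaluate φ at each world:
  a (successors {a, h}): φ is true.
  b (successors {b, c, e, g, h, i}): φ is true.
  c (successors {c, h}): φ is true.
  d (successors {a, b, c, d, g, i}): φ is true.
  e (successors {a, b, c, e, g}): φ is true.
  f (successors {b, c, f}): φ is true.
  g (successors {a, c, g, h}): φ is true.
  h (successors {f, h}): φ is true.
  i (successors {c, i}): φ is true.
For instance, at d:
  At d: Box r is true, r is true, so Box r or r is true.
    At d: Box r requires r at every successor {a, b, c, d, g, i}.
      At a: r is true.
      At b: r is true.
      At c: r is true.
      At d: r is true.
      At g: r is true.
      At i: r is true.
    So Box r is true at d.
Satisfying worlds: {a, b, c, d, e, f, g, h, i}

a, b, c, d, e, f, g, h, i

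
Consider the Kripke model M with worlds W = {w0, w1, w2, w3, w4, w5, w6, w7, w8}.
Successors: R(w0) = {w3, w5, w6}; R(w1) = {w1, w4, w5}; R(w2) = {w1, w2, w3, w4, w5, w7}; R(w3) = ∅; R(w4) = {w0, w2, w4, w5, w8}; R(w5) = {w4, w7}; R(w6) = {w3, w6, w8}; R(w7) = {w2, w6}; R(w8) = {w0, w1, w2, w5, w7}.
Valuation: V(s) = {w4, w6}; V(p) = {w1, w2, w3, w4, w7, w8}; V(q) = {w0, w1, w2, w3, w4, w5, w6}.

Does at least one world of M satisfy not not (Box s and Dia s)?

Recall that Box ψ holds at a world iff ψ holds at every accessible world, and Dia ψ holds iff ψ holds at some accessible world.
Let φ = not not (Box s and Dia s). Evaluate φ at each world:
  w0 (successors {w3, w5, w6}): φ is false.
  w1 (successors {w1, w4, w5}): φ is false.
  w2 (successors {w1, w2, w3, w4, w5, w7}): φ is false.
  w3 (successors ∅): φ is false.
  w4 (successors {w0, w2, w4, w5, w8}): φ is false.
  w5 (successors {w4, w7}): φ is false.
  w6 (successors {w3, w6, w8}): φ is false.
  w7 (successors {w2, w6}): φ is false.
  w8 (successors {w0, w1, w2, w5, w7}): φ is false.
For instance, at w1:
  At w1: not (Box s and Dia s) is true, so not not (Box s and Dia s) is false.
    At w1: Box s and Dia s is false, so not (Box s and Dia s) is true.
      At w1: Box s is false, Dia s is true, so Box s and Dia s is false.

No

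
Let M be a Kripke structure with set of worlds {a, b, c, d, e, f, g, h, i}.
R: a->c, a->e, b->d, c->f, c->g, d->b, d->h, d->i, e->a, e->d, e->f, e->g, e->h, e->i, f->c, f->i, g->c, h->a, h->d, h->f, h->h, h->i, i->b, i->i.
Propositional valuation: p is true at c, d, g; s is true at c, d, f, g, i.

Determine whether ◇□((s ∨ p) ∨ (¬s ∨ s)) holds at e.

Yes

Recall that □ψ holds at a world iff ψ holds at every accessible world, and ◇ψ holds iff ψ holds at some accessible world.
At e: ◇□((s ∨ p) ∨ (¬s ∨ s)) requires □((s ∨ p) ∨ (¬s ∨ s)) at some successor in {a, d, f, g, h, i}.
  □((s ∨ p) ∨ (¬s ∨ s)) holds at a, so ◇□((s ∨ p) ∨ (¬s ∨ s)) is true at e.
    At a: □((s ∨ p) ∨ (¬s ∨ s)) requires (s ∨ p) ∨ (¬s ∨ s) at every successor {c, e}.
      At c: (s ∨ p) ∨ (¬s ∨ s) is true.
      At e: (s ∨ p) ∨ (¬s ∨ s) is true.
    So □((s ∨ p) ∨ (¬s ∨ s)) is true at a.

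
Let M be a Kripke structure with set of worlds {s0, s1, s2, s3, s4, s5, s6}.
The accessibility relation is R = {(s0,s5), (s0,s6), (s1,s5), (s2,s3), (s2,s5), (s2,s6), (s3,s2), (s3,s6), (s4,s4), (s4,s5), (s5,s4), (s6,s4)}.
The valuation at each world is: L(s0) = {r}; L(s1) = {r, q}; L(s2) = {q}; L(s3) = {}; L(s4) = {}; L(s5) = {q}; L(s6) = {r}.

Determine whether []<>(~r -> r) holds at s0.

No

At s0: []<>(~r -> r) requires <>(~r -> r) at every successor {s5, s6}.
  <>(~r -> r) fails at s5, so []<>(~r -> r) is false at s0.
    At s5: <>(~r -> r) requires ~r -> r at some successor in {s4}.
      At s4: ~r -> r is false.
    So <>(~r -> r) is false at s5.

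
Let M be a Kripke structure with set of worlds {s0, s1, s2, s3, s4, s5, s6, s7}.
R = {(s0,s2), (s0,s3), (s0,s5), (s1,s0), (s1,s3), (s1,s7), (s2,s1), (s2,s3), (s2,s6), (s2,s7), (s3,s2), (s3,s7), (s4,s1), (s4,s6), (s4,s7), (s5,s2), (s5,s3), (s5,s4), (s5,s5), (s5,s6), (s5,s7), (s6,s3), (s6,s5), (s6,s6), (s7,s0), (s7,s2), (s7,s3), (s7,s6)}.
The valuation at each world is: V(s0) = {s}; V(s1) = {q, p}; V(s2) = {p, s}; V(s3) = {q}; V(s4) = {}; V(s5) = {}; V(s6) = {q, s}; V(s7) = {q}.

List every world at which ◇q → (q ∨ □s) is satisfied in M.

s1, s3, s6, s7

Let φ = ◇q → (q ∨ □s). Evaluate φ at each world:
  s0 (successors {s2, s3, s5}): φ is false.
  s1 (successors {s0, s3, s7}): φ is true.
  s2 (successors {s1, s3, s6, s7}): φ is false.
  s3 (successors {s2, s7}): φ is true.
  s4 (successors {s1, s6, s7}): φ is false.
  s5 (successors {s2, s3, s4, s5, s6, s7}): φ is false.
  s6 (successors {s3, s5, s6}): φ is true.
  s7 (successors {s0, s2, s3, s6}): φ is true.
For instance, at s7:
  At s7: ◇q is true, q ∨ □s is true, so ◇q → (q ∨ □s) is true.
    At s7: ◇q requires q at some successor in {s0, s2, s3, s6}.
      q holds at s3, so ◇q is true at s7.
    At s7: q is true, □s is false, so q ∨ □s is true.
      At s7: □s requires s at every successor {s0, s2, s3, s6}.
        s fails at s3, so □s is false at s7.
Satisfying worlds: {s1, s3, s6, s7}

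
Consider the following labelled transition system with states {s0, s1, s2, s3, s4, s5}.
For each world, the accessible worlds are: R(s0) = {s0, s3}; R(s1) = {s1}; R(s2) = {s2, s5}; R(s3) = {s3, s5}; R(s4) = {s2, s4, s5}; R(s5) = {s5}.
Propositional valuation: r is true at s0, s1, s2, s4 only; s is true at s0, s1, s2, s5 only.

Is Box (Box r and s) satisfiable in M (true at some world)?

Let φ = Box (Box r and s). Evaluate φ at each world:
  s0 (successors {s0, s3}): φ is false.
  s1 (successors {s1}): φ is true.
  s2 (successors {s2, s5}): φ is false.
  s3 (successors {s3, s5}): φ is false.
  s4 (successors {s2, s4, s5}): φ is false.
  s5 (successors {s5}): φ is false.
Detail at s1 (witness):
  At s1: Box (Box r and s) requires Box r and s at every successor {s1}.
      At s1: Box r is true, s is true, so Box r and s is true.
  So Box (Box r and s) is true at s1.

Yes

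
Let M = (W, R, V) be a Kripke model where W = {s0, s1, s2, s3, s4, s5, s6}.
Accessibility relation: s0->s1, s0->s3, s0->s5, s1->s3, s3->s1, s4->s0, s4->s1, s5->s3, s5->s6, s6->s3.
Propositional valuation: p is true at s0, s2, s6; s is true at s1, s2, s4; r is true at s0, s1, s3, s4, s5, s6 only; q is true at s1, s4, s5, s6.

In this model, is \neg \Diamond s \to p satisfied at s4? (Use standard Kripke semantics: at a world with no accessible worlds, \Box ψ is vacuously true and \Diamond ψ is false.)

Recall that \Diamond ψ holds at a world iff ψ holds at some accessible world.
At s4: \neg \Diamond s is false, p is false, so \neg \Diamond s \to p is true.
  At s4: \Diamond s is true, so \neg \Diamond s is false.
    At s4: \Diamond s requires s at some successor in {s0, s1}.
      s holds at s1, so \Diamond s is true at s4.

Yes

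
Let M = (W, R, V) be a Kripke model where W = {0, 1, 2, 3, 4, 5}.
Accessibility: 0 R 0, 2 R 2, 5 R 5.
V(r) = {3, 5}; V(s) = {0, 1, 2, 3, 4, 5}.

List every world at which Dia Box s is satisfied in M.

0, 2, 5

Let φ = Dia Box s. Evaluate φ at each world:
  0 (successors {0}): φ is true.
  1 (successors ∅): φ is false.
  2 (successors {2}): φ is true.
  3 (successors ∅): φ is false.
  4 (successors ∅): φ is false.
  5 (successors {5}): φ is true.
For instance, at 2:
  At 2: Dia Box s requires Box s at some successor in {2}.
    Box s holds at 2, so Dia Box s is true at 2.
      At 2: Box s requires s at every successor {2}.
        At 2: s is true.
      So Box s is true at 2.
Satisfying worlds: {0, 2, 5}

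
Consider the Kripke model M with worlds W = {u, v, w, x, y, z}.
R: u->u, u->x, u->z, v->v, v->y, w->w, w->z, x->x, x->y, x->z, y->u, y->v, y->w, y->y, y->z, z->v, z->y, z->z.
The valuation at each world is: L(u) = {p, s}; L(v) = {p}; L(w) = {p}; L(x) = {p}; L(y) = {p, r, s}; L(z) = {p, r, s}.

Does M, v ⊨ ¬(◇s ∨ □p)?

No

At v: ◇s ∨ □p is true, so ¬(◇s ∨ □p) is false.
  At v: ◇s is true, □p is true, so ◇s ∨ □p is true.
    At v: ◇s requires s at some successor in {v, y}.
      s holds at y, so ◇s is true at v.
    At v: □p requires p at every successor {v, y}.
      At v: p is true.
      At y: p is true.
    So □p is true at v.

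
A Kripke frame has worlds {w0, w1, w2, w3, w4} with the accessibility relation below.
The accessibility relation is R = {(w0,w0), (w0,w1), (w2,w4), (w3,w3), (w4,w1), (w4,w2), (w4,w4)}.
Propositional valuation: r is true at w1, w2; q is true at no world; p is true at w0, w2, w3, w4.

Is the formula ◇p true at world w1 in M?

Recall that ◇ψ holds at a world iff ψ holds at some accessible world.
At w1: no accessible worlds, so ◇p is false.

No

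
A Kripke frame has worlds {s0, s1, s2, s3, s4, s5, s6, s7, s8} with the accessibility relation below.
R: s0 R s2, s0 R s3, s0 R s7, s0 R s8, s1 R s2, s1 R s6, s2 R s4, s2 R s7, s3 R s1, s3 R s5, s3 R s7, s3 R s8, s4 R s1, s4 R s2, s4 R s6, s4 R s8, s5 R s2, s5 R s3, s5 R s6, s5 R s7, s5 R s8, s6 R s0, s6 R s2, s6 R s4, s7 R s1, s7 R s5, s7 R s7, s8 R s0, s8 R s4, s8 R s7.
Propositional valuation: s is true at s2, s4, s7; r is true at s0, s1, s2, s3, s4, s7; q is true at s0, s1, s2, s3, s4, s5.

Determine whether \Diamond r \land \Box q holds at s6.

Yes

At s6: \Diamond r is true, \Box q is true, so \Diamond r \land \Box q is true.
  At s6: \Diamond r requires r at some successor in {s0, s2, s4}.
    r holds at s0, so \Diamond r is true at s6.
  At s6: \Box q requires q at every successor {s0, s2, s4}.
    At s0: q is true.
    At s2: q is true.
    At s4: q is true.
  So \Box q is true at s6.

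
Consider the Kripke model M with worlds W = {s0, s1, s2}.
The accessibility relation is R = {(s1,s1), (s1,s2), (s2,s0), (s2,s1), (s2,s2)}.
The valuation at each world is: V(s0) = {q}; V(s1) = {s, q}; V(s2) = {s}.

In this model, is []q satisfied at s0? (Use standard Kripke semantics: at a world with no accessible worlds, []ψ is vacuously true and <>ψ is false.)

Yes

Recall that []ψ holds at a world iff ψ holds at every accessible world, and <>ψ holds iff ψ holds at some accessible world.
At s0: no accessible worlds, so []q holds vacuously.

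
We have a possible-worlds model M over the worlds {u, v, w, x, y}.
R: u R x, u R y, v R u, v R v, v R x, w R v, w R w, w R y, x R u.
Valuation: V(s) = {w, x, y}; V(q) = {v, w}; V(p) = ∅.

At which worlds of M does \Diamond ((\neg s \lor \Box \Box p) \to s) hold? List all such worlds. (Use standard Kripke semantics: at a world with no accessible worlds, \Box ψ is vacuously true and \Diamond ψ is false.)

u, v, w

Let φ = \Diamond ((\neg s \lor \Box \Box p) \to s). Evaluate φ at each world:
  u (successors {x, y}): φ is true.
  v (successors {u, v, x}): φ is true.
  w (successors {v, w, y}): φ is true.
  x (successors {u}): φ is false.
  y (successors ∅): φ is false.
For instance, at v:
  At v: \Diamond ((\neg s \lor \Box \Box p) \to s) requires (\neg s \lor \Box \Box p) \to s at some successor in {u, v, x}.
    (\neg s \lor \Box \Box p) \to s holds at x, so \Diamond ((\neg s \lor \Box \Box p) \to s) is true at v.
      At x: \neg s \lor \Box \Box p is false, s is true, so (\neg s \lor \Box \Box p) \to s is true.
Satisfying worlds: {u, v, w}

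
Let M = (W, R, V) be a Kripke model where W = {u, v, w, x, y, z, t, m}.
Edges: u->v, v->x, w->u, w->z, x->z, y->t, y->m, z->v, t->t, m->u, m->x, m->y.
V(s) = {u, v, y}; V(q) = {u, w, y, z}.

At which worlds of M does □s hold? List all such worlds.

u, z

Let φ = □s. Evaluate φ at each world:
  u (successors {v}): φ is true.
  v (successors {x}): φ is false.
  w (successors {u, z}): φ is false.
  x (successors {z}): φ is false.
  y (successors {t, m}): φ is false.
  z (successors {v}): φ is true.
  t (successors {t}): φ is false.
  m (successors {u, x, y}): φ is false.
For instance, at t:
  At t: □s requires s at every successor {t}.
    s fails at t, so □s is false at t.
Satisfying worlds: {u, z}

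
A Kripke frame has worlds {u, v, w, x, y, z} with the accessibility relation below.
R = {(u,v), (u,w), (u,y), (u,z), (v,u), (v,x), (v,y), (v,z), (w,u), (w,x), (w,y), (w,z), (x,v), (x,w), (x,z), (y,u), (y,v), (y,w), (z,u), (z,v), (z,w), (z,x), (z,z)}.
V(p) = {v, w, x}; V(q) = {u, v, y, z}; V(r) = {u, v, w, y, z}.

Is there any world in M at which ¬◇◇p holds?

No

Let φ = ¬◇◇p. Evaluate φ at each world:
  u (successors {v, w, y, z}): φ is false.
  v (successors {u, x, y, z}): φ is false.
  w (successors {u, x, y, z}): φ is false.
  x (successors {v, w, z}): φ is false.
  y (successors {u, v, w}): φ is false.
  z (successors {u, v, w, x, z}): φ is false.
For instance, at v:
  At v: ◇◇p is true, so ¬◇◇p is false.
    At v: ◇◇p requires ◇p at some successor in {u, x, y, z}.
      ◇p holds at u, so ◇◇p is true at v.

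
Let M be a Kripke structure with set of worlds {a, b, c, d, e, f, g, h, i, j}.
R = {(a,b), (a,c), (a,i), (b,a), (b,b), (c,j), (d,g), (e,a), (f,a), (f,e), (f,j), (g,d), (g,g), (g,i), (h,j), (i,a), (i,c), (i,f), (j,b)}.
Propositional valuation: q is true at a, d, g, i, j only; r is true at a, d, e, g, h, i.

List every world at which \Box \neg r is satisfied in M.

Recall that \Box ψ holds at a world iff ψ holds at every accessible world, and \Diamond ψ holds iff ψ holds at some accessible world.
Let φ = \Box \neg r. Evaluate φ at each world:
  a (successors {b, c, i}): φ is false.
  b (successors {a, b}): φ is false.
  c (successors {j}): φ is true.
  d (successors {g}): φ is false.
  e (successors {a}): φ is false.
  f (successors {a, e, j}): φ is false.
  g (successors {d, g, i}): φ is false.
  h (successors {j}): φ is true.
  i (successors {a, c, f}): φ is false.
  j (successors {b}): φ is true.
For instance, at f:
  At f: \Box \neg r requires \neg r at every successor {a, e, j}.
    \neg r fails at a, so \Box \neg r is false at f.
Satisfying worlds: {c, h, j}

c, h, j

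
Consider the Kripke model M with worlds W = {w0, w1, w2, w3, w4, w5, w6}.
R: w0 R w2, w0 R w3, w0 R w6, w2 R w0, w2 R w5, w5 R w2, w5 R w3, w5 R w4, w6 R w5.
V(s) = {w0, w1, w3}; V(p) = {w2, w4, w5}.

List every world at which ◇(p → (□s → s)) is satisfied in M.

Let φ = ◇(p → (□s → s)). Evaluate φ at each world:
  w0 (successors {w2, w3, w6}): φ is true.
  w1 (successors ∅): φ is false.
  w2 (successors {w0, w5}): φ is true.
  w3 (successors ∅): φ is false.
  w4 (successors ∅): φ is false.
  w5 (successors {w2, w3, w4}): φ is true.
  w6 (successors {w5}): φ is true.
For instance, at w0:
  At w0: ◇(p → (□s → s)) requires p → (□s → s) at some successor in {w2, w3, w6}.
    p → (□s → s) holds at w2, so ◇(p → (□s → s)) is true at w0.
      At w2: p is true, □s → s is true, so p → (□s → s) is true.
Satisfying worlds: {w0, w2, w5, w6}

w0, w2, w5, w6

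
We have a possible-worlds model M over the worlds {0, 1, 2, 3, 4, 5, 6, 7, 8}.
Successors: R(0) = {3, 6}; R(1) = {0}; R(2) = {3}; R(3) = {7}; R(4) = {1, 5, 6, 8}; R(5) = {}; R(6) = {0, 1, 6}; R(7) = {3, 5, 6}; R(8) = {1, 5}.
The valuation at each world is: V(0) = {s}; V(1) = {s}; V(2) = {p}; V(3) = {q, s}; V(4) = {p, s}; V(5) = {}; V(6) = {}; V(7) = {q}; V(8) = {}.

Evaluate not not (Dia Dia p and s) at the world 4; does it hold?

At 4: not (Dia Dia p and s) is true, so not not (Dia Dia p and s) is false.
  At 4: Dia Dia p and s is false, so not (Dia Dia p and s) is true.
    At 4: Dia Dia p is false, s is true, so Dia Dia p and s is false.
      At 4: Dia Dia p requires Dia p at some successor in {1, 5, 6, 8}.
        At 1: Dia p is false.
        At 5: Dia p is false.
        At 6: Dia p is false.
        At 8: Dia p is false.
      So Dia Dia p is false at 4.

No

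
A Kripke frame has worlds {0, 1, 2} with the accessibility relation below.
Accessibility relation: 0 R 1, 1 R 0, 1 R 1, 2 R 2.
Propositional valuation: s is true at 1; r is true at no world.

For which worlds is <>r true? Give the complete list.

Recall that <>ψ holds at a world iff ψ holds at some accessible world.
Let φ = <>r. Evaluate φ at each world:
  0 (successors {1}): φ is false.
  1 (successors {0, 1}): φ is false.
  2 (successors {2}): φ is false.
For instance, at 2:
  At 2: <>r requires r at some successor in {2}.
    At 2: r is false.
  So <>r is false at 2.
Satisfying worlds: none.

none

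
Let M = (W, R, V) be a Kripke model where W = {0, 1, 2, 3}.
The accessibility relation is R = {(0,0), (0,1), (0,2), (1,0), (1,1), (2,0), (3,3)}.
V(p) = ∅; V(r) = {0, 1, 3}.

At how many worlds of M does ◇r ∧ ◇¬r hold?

1

Let φ = ◇r ∧ ◇¬r. Evaluate φ at each world:
  0 (successors {0, 1, 2}): φ is true.
  1 (successors {0, 1}): φ is false.
  2 (successors {0}): φ is false.
  3 (successors {3}): φ is false.
For instance, at 0:
  At 0: ◇r is true, ◇¬r is true, so ◇r ∧ ◇¬r is true.
    At 0: ◇r requires r at some successor in {0, 1, 2}.
      r holds at 0, so ◇r is true at 0.
    At 0: ◇¬r requires ¬r at some successor in {0, 1, 2}.
      ¬r holds at 2, so ◇¬r is true at 0.
Satisfying worlds: {0}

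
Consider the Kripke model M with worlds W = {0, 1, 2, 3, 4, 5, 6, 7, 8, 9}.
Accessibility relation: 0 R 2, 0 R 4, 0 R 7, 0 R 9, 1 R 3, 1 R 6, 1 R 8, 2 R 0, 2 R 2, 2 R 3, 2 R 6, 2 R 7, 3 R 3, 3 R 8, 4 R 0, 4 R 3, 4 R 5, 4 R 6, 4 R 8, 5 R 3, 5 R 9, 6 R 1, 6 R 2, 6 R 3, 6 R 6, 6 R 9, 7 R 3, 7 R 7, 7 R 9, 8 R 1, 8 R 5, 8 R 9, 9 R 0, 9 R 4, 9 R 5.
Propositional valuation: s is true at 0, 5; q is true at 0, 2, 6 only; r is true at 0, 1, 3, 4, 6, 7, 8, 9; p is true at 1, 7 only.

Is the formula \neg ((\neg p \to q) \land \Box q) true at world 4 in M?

At 4: (\neg p \to q) \land \Box q is false, so \neg ((\neg p \to q) \land \Box q) is true.
  At 4: \neg p \to q is false, \Box q is false, so (\neg p \to q) \land \Box q is false.
    At 4: \Box q requires q at every successor {0, 3, 5, 6, 8}.
      q fails at 3, so \Box q is false at 4.

Yes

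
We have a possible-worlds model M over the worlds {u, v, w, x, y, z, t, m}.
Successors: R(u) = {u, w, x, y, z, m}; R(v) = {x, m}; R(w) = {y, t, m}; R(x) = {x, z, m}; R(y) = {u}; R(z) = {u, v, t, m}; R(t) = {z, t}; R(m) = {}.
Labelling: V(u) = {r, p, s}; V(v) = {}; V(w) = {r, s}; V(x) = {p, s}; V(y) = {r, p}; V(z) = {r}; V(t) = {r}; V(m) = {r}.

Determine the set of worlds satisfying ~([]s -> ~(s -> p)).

Recall that []ψ holds at a world iff ψ holds at every accessible world, and <>ψ holds iff ψ holds at some accessible world.
Let φ = ~([]s -> ~(s -> p)). Evaluate φ at each world:
  u (successors {u, w, x, y, z, m}): φ is false.
  v (successors {x, m}): φ is false.
  w (successors {y, t, m}): φ is false.
  x (successors {x, z, m}): φ is false.
  y (successors {u}): φ is true.
  z (successors {u, v, t, m}): φ is false.
  t (successors {z, t}): φ is false.
  m (successors ∅): φ is true.
For instance, at u:
  At u: []s -> ~(s -> p) is true, so ~([]s -> ~(s -> p)) is false.
    At u: []s is false, ~(s -> p) is false, so []s -> ~(s -> p) is true.
      At u: []s requires s at every successor {u, w, x, y, z, m}.
        s fails at y, so []s is false at u.
Satisfying worlds: {y, m}

y, m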